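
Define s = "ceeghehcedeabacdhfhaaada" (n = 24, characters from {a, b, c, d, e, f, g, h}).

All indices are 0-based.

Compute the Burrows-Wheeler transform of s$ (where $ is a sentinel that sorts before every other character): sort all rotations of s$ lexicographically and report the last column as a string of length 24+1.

adhaebaaah$aecdccehhefegd

rank  rotation                   last
    0  $ceeghehcedeabacdhfhaaada  a
    1  a$ceeghehcedeabacdhfhaaad  d
    2  aaada$ceeghehcedeabacdhfh  h
    3  aada$ceeghehcedeabacdhfha  a
    4  abacdhfhaaada$ceeghehcede  e
    5  acdhfhaaada$ceeghehcedeab  b
    6  ada$ceeghehcedeabacdhfhaa  a
    7  bacdhfhaaada$ceeghehcedea  a
    8  cdhfhaaada$ceeghehcedeaba  a
    9  cedeabacdhfhaaada$ceegheh  h
   10  ceeghehcedeabacdhfhaaada$  $
   11  da$ceeghehcedeabacdhfhaaa  a
   12  deabacdhfhaaada$ceeghehce  e
   13  dhfhaaada$ceeghehcedeabac  c
   14  eabacdhfhaaada$ceeghehced  d
   15  edeabacdhfhaaada$ceeghehc  c
   16  eeghehcedeabacdhfhaaada$c  c
   17  eghehcedeabacdhfhaaada$ce  e
   18  ehcedeabacdhfhaaada$ceegh  h
   19  fhaaada$ceeghehcedeabacdh  h
   20  ghehcedeabacdhfhaaada$cee  e
   21  haaada$ceeghehcedeabacdhf  f
   22  hcedeabacdhfhaaada$ceeghe  e
   23  hehcedeabacdhfhaaada$ceeg  g
   24  hfhaaada$ceeghehcedeabacd  d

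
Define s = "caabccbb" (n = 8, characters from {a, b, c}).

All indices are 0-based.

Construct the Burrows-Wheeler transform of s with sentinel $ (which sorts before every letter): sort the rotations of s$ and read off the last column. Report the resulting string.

rank  rotation   last
    0  $caabccbb  b
    1  aabccbb$c  c
    2  abccbb$ca  a
    3  b$caabccb  b
    4  bb$caabcc  c
    5  bccbb$caa  a
    6  caabccbb$  $
    7  cbb$caabc  c
    8  ccbb$caab  b

bcabca$cb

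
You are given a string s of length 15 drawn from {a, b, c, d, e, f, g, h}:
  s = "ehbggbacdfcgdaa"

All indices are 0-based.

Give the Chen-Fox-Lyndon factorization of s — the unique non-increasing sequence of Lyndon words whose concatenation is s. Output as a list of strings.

emit factor 1: 'eh' (i=0, period=2)
emit factor 2: 'bgg' (i=2, period=3)
emit factor 3: 'b' (i=5, period=1)
emit factor 4: 'acdfcgd' (i=6, period=7)
emit factor 5: 'a' (i=13, period=1)
emit factor 6: 'a' (i=14, period=1)

["eh", "bgg", "b", "acdfcgd", "a", "a"]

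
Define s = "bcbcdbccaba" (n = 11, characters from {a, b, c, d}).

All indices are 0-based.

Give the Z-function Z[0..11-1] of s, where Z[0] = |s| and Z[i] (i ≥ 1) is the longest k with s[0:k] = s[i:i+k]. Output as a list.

Z[0]=11
i=1: outside box; Z[1]=0
i=2: outside box; Z[2]=2 extend→box=[2,4)
i=3: min(r-i=1, Z[1]=0)=0; Z[3]=0
i=4: outside box; Z[4]=0
i=5: outside box; Z[5]=2 extend→box=[5,7)
i=6: min(r-i=1, Z[1]=0)=0; Z[6]=0
i=7: outside box; Z[7]=0
i=8: outside box; Z[8]=0
i=9: outside box; Z[9]=1 extend→box=[9,10)
i=10: outside box; Z[10]=0

[11, 0, 2, 0, 0, 2, 0, 0, 0, 1, 0]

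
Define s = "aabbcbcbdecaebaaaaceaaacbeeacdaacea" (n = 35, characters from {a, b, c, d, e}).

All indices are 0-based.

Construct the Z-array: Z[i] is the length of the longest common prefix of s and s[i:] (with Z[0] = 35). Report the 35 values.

Z[0]=35
i=1: outside box; Z[1]=1 grow→box=[1,2)
i=2: outside box; Z[2]=0
i=3: outside box; Z[3]=0
i=4: outside box; Z[4]=0
i=5: outside box; Z[5]=0
i=6: outside box; Z[6]=0
i=7: outside box; Z[7]=0
i=8: outside box; Z[8]=0
i=9: outside box; Z[9]=0
i=10: outside box; Z[10]=0
i=11: outside box; Z[11]=1 grow→box=[11,12)
i=12: outside box; Z[12]=0
i=13: outside box; Z[13]=0
i=14: outside box; Z[14]=2 grow→box=[14,16)
i=15: min(r-i=1, Z[1]=1)=1; Z[15]=2 grow→box=[15,17)
i=16: min(r-i=1, Z[1]=1)=1; Z[16]=2 grow→box=[16,18)
i=17: min(r-i=1, Z[1]=1)=1; Z[17]=1
i=18: outside box; Z[18]=0
i=19: outside box; Z[19]=0
i=20: outside box; Z[20]=2 grow→box=[20,22)
i=21: min(r-i=1, Z[1]=1)=1; Z[21]=2 grow→box=[21,23)
i=22: min(r-i=1, Z[1]=1)=1; Z[22]=1
i=23: outside box; Z[23]=0
i=24: outside box; Z[24]=0
i=25: outside box; Z[25]=0
i=26: outside box; Z[26]=0
i=27: outside box; Z[27]=1 grow→box=[27,28)
i=28: outside box; Z[28]=0
i=29: outside box; Z[29]=0
i=30: outside box; Z[30]=2 grow→box=[30,32)
i=31: min(r-i=1, Z[1]=1)=1; Z[31]=1
i=32: outside box; Z[32]=0
i=33: outside box; Z[33]=0
i=34: outside box; Z[34]=1 grow→box=[34,35)

[35, 1, 0, 0, 0, 0, 0, 0, 0, 0, 0, 1, 0, 0, 2, 2, 2, 1, 0, 0, 2, 2, 1, 0, 0, 0, 0, 1, 0, 0, 2, 1, 0, 0, 1]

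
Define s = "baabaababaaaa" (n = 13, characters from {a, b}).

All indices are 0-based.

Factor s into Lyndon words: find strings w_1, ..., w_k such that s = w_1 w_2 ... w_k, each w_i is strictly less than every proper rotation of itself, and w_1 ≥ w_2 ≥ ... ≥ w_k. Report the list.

["b", "aabaabab", "a", "a", "a", "a"]

emit factor 1: 'b' (i=0, period=1)
emit factor 2: 'aabaabab' (i=1, period=8)
emit factor 3: 'a' (i=9, period=1)
emit factor 4: 'a' (i=10, period=1)
emit factor 5: 'a' (i=11, period=1)
emit factor 6: 'a' (i=12, period=1)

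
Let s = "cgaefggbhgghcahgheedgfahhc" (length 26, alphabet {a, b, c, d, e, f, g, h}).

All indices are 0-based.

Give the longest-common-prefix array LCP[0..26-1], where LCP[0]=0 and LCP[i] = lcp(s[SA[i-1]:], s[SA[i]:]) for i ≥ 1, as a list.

[0, 1, 2, 0, 0, 1, 1, 0, 0, 1, 1, 0, 1, 0, 1, 1, 1, 2, 1, 2, 0, 2, 1, 1, 2, 1]

rank | idx | suffix
   0 |   2 | aefggbhgghcahgheedgfahhc
   1 |  13 | ahgheedgfahhc
   2 |  22 | ahhc
   3 |   7 | bhgghcahgheedgfahhc
   4 |  25 | c
   5 |  12 | cahgheedgfahhc
   6 |   0 | cgaefggbhgghcahgheedgfahhc
   7 |  19 | dgfahhc
   8 |  18 | edgfahhc
   9 |  17 | eedgfahhc
  10 |   3 | efggbhgghcahgheedgfahhc
  11 |  21 | fahhc
  12 |   4 | fggbhgghcahgheedgfahhc
  13 |   1 | gaefggbhgghcahgheedgfahhc
  14 |   6 | gbhgghcahgheedgfahhc
  15 |  20 | gfahhc
  16 |   5 | ggbhgghcahgheedgfahhc
  17 |   9 | gghcahgheedgfahhc
  18 |  10 | ghcahgheedgfahhc
  19 |  15 | gheedgfahhc
  20 |  24 | hc
  21 |  11 | hcahgheedgfahhc
  22 |  16 | heedgfahhc
  23 |   8 | hgghcahgheedgfahhc
  24 |  14 | hgheedgfahhc
  25 |  23 | hhc

SA = [2, 13, 22, 7, 25, 12, 0, 19, 18, 17, 3, 21, 4, 1, 6, 20, 5, 9, 10, 15, 24, 11, 16, 8, 14, 23]
rank  pair      lcp
   1  s[2:],s[13:]  1  'a'
   2  s[13:],s[22:]  2  'ah'
   3  s[22:],s[7:]  0  ''
   4  s[7:],s[25:]  0  ''
   5  s[25:],s[12:]  1  'c'
   6  s[12:],s[0:]  1  'c'
   7  s[0:],s[19:]  0  ''
   8  s[19:],s[18:]  0  ''
   9  s[18:],s[17:]  1  'e'
  10  s[17:],s[3:]  1  'e'
  11  s[3:],s[21:]  0  ''
  12  s[21:],s[4:]  1  'f'
  13  s[4:],s[1:]  0  ''
  14  s[1:],s[6:]  1  'g'
  15  s[6:],s[20:]  1  'g'
  16  s[20:],s[5:]  1  'g'
  17  s[5:],s[9:]  2  'gg'
  18  s[9:],s[10:]  1  'g'
  19  s[10:],s[15:]  2  'gh'
  20  s[15:],s[24:]  0  ''
  21  s[24:],s[11:]  2  'hc'
  22  s[11:],s[16:]  1  'h'
  23  s[16:],s[8:]  1  'h'
  24  s[8:],s[14:]  2  'hg'
  25  s[14:],s[23:]  1  'h'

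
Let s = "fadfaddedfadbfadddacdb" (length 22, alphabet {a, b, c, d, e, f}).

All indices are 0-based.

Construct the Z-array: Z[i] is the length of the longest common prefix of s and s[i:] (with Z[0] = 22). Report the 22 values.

[22, 0, 0, 3, 0, 0, 0, 0, 0, 3, 0, 0, 0, 3, 0, 0, 0, 0, 0, 0, 0, 0]

Z[0]=22
i=1: outside box; Z[1]=0
i=2: outside box; Z[2]=0
i=3: outside box; Z[3]=3 scan→box=[3,6)
i=4: min(r-i=2, Z[1]=0)=0; Z[4]=0
i=5: min(r-i=1, Z[2]=0)=0; Z[5]=0
i=6: outside box; Z[6]=0
i=7: outside box; Z[7]=0
i=8: outside box; Z[8]=0
i=9: outside box; Z[9]=3 scan→box=[9,12)
i=10: min(r-i=2, Z[1]=0)=0; Z[10]=0
i=11: min(r-i=1, Z[2]=0)=0; Z[11]=0
i=12: outside box; Z[12]=0
i=13: outside box; Z[13]=3 scan→box=[13,16)
i=14: min(r-i=2, Z[1]=0)=0; Z[14]=0
i=15: min(r-i=1, Z[2]=0)=0; Z[15]=0
i=16: outside box; Z[16]=0
i=17: outside box; Z[17]=0
i=18: outside box; Z[18]=0
i=19: outside box; Z[19]=0
i=20: outside box; Z[20]=0
i=21: outside box; Z[21]=0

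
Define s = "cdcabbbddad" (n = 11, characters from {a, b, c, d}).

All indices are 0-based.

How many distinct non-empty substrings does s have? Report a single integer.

sorted suffixes:
  #0 SA[0]=3  'abbbddad'
  #1 SA[1]=9  'ad'
  #2 SA[2]=4  'bbbddad'
  #3 SA[3]=5  'bbddad'
  #4 SA[4]=6  'bddad'
  #5 SA[5]=2  'cabbbddad'
  #6 SA[6]=0  'cdcabbbddad'
  #7 SA[7]=10  'd'
  #8 SA[8]=8  'dad'
  #9 SA[9]=1  'dcabbbddad'
  #10 SA[10]=7  'ddad'

SA = [3, 9, 4, 5, 6, 2, 0, 10, 8, 1, 7]
rank  pair      lcp
   1  s[3:],s[9:]  1  'a'
   2  s[9:],s[4:]  0  ''
   3  s[4:],s[5:]  2  'bb'
   4  s[5:],s[6:]  1  'b'
   5  s[6:],s[2:]  0  ''
   6  s[2:],s[0:]  1  'c'
   7  s[0:],s[10:]  0  ''
   8  s[10:],s[8:]  1  'd'
   9  s[8:],s[1:]  1  'd'
  10  s[1:],s[7:]  1  'd'

n(n+1)/2 = 11·12/2 = 66
Σ LCP = 0 + 1 + 0 + 2 + 1 + 0 + 1 + 0 + 1 + 1 + 1 = 8
distinct = 66 − 8 = 58

58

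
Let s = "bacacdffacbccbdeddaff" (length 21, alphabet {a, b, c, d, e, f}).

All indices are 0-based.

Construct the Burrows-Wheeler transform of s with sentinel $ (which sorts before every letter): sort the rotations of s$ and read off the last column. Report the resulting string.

rank  rotation                last
    0  $bacacdffacbccbdeddaff  f
    1  acacdffacbccbdeddaff$b  b
    2  acbccbdeddaff$bacacdff  f
    3  acdffacbccbdeddaff$bac  c
    4  aff$bacacdffacbccbdedd  d
    5  bacacdffacbccbdeddaff$  $
    6  bccbdeddaff$bacacdffac  c
    7  bdeddaff$bacacdffacbcc  c
    8  cacdffacbccbdeddaff$ba  a
    9  cbccbdeddaff$bacacdffa  a
   10  cbdeddaff$bacacdffacbc  c
   11  ccbdeddaff$bacacdffacb  b
   12  cdffacbccbdeddaff$baca  a
   13  daff$bacacdffacbccbded  d
   14  ddaff$bacacdffacbccbde  e
   15  deddaff$bacacdffacbccb  b
   16  dffacbccbdeddaff$bacac  c
   17  eddaff$bacacdffacbccbd  d
   18  f$bacacdffacbccbdeddaf  f
   19  facbccbdeddaff$bacacdf  f
   20  ff$bacacdffacbccbdedda  a
   21  ffacbccbdeddaff$bacacd  d

fbfcd$ccaacbadebcdffad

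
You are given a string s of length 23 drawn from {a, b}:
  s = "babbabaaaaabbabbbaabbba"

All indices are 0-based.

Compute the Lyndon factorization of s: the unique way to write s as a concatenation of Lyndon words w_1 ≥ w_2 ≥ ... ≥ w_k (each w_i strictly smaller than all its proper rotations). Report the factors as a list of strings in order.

["b", "abb", "ab", "aaaaabbabbbaabbb", "a"]

emit factor 1: 'b' (i=0, period=1)
emit factor 2: 'abb' (i=1, period=3)
emit factor 3: 'ab' (i=4, period=2)
emit factor 4: 'aaaaabbabbbaabbb' (i=6, period=16)
emit factor 5: 'a' (i=22, period=1)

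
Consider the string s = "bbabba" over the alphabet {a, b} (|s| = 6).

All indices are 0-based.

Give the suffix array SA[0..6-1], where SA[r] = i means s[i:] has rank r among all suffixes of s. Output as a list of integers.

rank→(start, suffix):
  0 → (5, 'a')
  1 → (2, 'abba')
  2 → (4, 'ba')
  3 → (1, 'babba')
  4 → (3, 'bba')
  5 → (0, 'bbabba')

[5, 2, 4, 1, 3, 0]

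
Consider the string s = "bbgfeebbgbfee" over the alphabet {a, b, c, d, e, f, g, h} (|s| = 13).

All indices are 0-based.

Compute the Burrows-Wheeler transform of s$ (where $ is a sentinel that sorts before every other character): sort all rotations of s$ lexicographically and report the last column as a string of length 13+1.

ee$gbbeeffbgbb

rank  rotation        last
    0  $bbgfeebbgbfee  e
    1  bbgbfee$bbgfee  e
    2  bbgfeebbgbfee$  $
    3  bfee$bbgfeebbg  g
    4  bgbfee$bbgfeeb  b
    5  bgfeebbgbfee$b  b
    6  e$bbgfeebbgbfe  e
    7  ebbgbfee$bbgfe  e
    8  ee$bbgfeebbgbf  f
    9  eebbgbfee$bbgf  f
   10  fee$bbgfeebbgb  b
   11  feebbgbfee$bbg  g
   12  gbfee$bbgfeebb  b
   13  gfeebbgbfee$bb  b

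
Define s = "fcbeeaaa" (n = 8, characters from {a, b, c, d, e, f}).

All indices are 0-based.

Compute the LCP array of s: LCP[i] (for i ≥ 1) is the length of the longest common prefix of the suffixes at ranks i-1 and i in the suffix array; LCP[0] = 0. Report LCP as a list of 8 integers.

rank→(start, suffix):
  0 → (7, 'a')
  1 → (6, 'aa')
  2 → (5, 'aaa')
  3 → (2, 'beeaaa')
  4 → (1, 'cbeeaaa')
  5 → (4, 'eaaa')
  6 → (3, 'eeaaa')
  7 → (0, 'fcbeeaaa')

SA = [7, 6, 5, 2, 1, 4, 3, 0]
[i] adj suffixes → lcp
  [1] 7/6 → 1 ('a')
  [2] 6/5 → 2 ('aa')
  [3] 5/2 → 0 ('')
  [4] 2/1 → 0 ('')
  [5] 1/4 → 0 ('')
  [6] 4/3 → 1 ('e')
  [7] 3/0 → 0 ('')

[0, 1, 2, 0, 0, 0, 1, 0]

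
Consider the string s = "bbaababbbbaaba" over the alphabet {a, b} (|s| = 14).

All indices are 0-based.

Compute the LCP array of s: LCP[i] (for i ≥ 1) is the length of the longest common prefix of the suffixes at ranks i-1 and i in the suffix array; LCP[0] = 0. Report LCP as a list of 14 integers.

[0, 1, 4, 1, 3, 2, 0, 2, 5, 2, 1, 6, 2, 3]

sorted suffixes:
  #0 SA[0]=13  'a'
  #1 SA[1]=10  'aaba'
  #2 SA[2]=2  'aababbbbaaba'
  #3 SA[3]=11  'aba'
  #4 SA[4]=3  'ababbbbaaba'
  #5 SA[5]=5  'abbbbaaba'
  #6 SA[6]=12  'ba'
  #7 SA[7]=9  'baaba'
  #8 SA[8]=1  'baababbbbaaba'
  #9 SA[9]=4  'babbbbaaba'
  #10 SA[10]=8  'bbaaba'
  #11 SA[11]=0  'bbaababbbbaaba'
  #12 SA[12]=7  'bbbaaba'
  #13 SA[13]=6  'bbbbaaba'

SA = [13, 10, 2, 11, 3, 5, 12, 9, 1, 4, 8, 0, 7, 6]
[i] adj suffixes → lcp
  [1] 13/10 → 1 ('a')
  [2] 10/2 → 4 ('aaba')
  [3] 2/11 → 1 ('a')
  [4] 11/3 → 3 ('aba')
  [5] 3/5 → 2 ('ab')
  [6] 5/12 → 0 ('')
  [7] 12/9 → 2 ('ba')
  [8] 9/1 → 5 ('baaba')
  [9] 1/4 → 2 ('ba')
  [10] 4/8 → 1 ('b')
  [11] 8/0 → 6 ('bbaaba')
  [12] 0/7 → 2 ('bb')
  [13] 7/6 → 3 ('bbb')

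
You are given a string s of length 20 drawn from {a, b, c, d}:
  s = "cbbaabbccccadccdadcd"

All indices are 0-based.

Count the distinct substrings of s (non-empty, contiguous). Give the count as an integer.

185

rank→(start, suffix):
  0 → (3, 'aabbccccadccdadcd')
  1 → (4, 'abbccccadccdadcd')
  2 → (11, 'adccdadcd')
  3 → (16, 'adcd')
  4 → (2, 'baabbccccadccdadcd')
  5 → (1, 'bbaabbccccadccdadcd')
  6 → (5, 'bbccccadccdadcd')
  7 → (6, 'bccccadccdadcd')
  8 → (10, 'cadccdadcd')
  9 → (0, 'cbbaabbccccadccdadcd')
  10 → (9, 'ccadccdadcd')
  11 → (8, 'cccadccdadcd')
  12 → (7, 'ccccadccdadcd')
  13 → (13, 'ccdadcd')
  14 → (18, 'cd')
  15 → (14, 'cdadcd')
  16 → (19, 'd')
  17 → (15, 'dadcd')
  18 → (12, 'dccdadcd')
  19 → (17, 'dcd')

SA = [3, 4, 11, 16, 2, 1, 5, 6, 10, 0, 9, 8, 7, 13, 18, 14, 19, 15, 12, 17]
i: (SA[i-1],SA[i]) lcp shared
  1: (3,4) 1 'a'
  2: (4,11) 1 'a'
  3: (11,16) 3 'adc'
  4: (16,2) 0 ''
  5: (2,1) 1 'b'
  6: (1,5) 2 'bb'
  7: (5,6) 1 'b'
  8: (6,10) 0 ''
  9: (10,0) 1 'c'
  10: (0,9) 1 'c'
  11: (9,8) 2 'cc'
  12: (8,7) 3 'ccc'
  13: (7,13) 2 'cc'
  14: (13,18) 1 'c'
  15: (18,14) 2 'cd'
  16: (14,19) 0 ''
  17: (19,15) 1 'd'
  18: (15,12) 1 'd'
  19: (12,17) 2 'dc'

n(n+1)/2 = 20·21/2 = 210
Σ LCP = 0 + 1 + 1 + 3 + 0 + 1 + 2 + 1 + 0 + 1 + 1 + 2 + 3 + 2 + 1 + 2 + 0 + 1 + 1 + 2 = 25
distinct = 210 − 25 = 185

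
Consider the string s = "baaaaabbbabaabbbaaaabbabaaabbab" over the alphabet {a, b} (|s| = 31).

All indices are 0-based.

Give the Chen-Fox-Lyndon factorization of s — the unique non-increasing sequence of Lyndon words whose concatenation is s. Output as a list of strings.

emit factor 1: 'b' (i=0, period=1)
emit factor 2: 'aaaaabbbabaabbbaaaabbabaaabbab' (i=1, period=30)

["b", "aaaaabbbabaabbbaaaabbabaaabbab"]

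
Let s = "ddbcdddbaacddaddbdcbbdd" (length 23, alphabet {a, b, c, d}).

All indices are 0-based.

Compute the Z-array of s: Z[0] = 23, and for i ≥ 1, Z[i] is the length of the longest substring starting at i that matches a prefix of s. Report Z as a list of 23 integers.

Z[0]=23
i=1: fresh scan; Z[1]=1 extend→box=[1,2)
i=2: fresh scan; Z[2]=0
i=3: fresh scan; Z[3]=0
i=4: fresh scan; Z[4]=2 extend→box=[4,6)
i=5: min(r-i=1, Z[1]=1)=1; Z[5]=3 extend→box=[5,8)
i=6: min(r-i=2, Z[1]=1)=1; Z[6]=1
i=7: min(r-i=1, Z[2]=0)=0; Z[7]=0
i=8: fresh scan; Z[8]=0
i=9: fresh scan; Z[9]=0
i=10: fresh scan; Z[10]=0
i=11: fresh scan; Z[11]=2 extend→box=[11,13)
i=12: min(r-i=1, Z[1]=1)=1; Z[12]=1
i=13: fresh scan; Z[13]=0
i=14: fresh scan; Z[14]=3 extend→box=[14,17)
i=15: min(r-i=2, Z[1]=1)=1; Z[15]=1
i=16: min(r-i=1, Z[2]=0)=0; Z[16]=0
i=17: fresh scan; Z[17]=1 extend→box=[17,18)
i=18: fresh scan; Z[18]=0
i=19: fresh scan; Z[19]=0
i=20: fresh scan; Z[20]=0
i=21: fresh scan; Z[21]=2 extend→box=[21,23)
i=22: min(r-i=1, Z[1]=1)=1; Z[22]=1

[23, 1, 0, 0, 2, 3, 1, 0, 0, 0, 0, 2, 1, 0, 3, 1, 0, 1, 0, 0, 0, 2, 1]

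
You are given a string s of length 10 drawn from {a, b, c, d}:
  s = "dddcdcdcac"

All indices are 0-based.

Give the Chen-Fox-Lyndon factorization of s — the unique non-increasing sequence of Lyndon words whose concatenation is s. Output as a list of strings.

emit factor 1: 'd' (i=0, period=1)
emit factor 2: 'd' (i=1, period=1)
emit factor 3: 'd' (i=2, period=1)
emit factor 4: 'cd' (i=3, period=2)
emit factor 5: 'cd' (i=5, period=2)
emit factor 6: 'c' (i=7, period=1)
emit factor 7: 'ac' (i=8, period=2)

["d", "d", "d", "cd", "cd", "c", "ac"]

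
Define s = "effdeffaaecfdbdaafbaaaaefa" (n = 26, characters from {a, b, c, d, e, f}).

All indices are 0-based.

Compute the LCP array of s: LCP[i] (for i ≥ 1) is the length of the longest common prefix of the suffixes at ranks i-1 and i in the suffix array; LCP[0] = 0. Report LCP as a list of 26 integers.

rank→(start, suffix):
  0 → (25, 'a')
  1 → (19, 'aaaaefa')
  2 → (20, 'aaaefa')
  3 → (7, 'aaecfdbdaafbaaaaefa')
  4 → (21, 'aaefa')
  5 → (15, 'aafbaaaaefa')
  6 → (8, 'aecfdbdaafbaaaaefa')
  7 → (22, 'aefa')
  8 → (16, 'afbaaaaefa')
  9 → (18, 'baaaaefa')
  10 → (13, 'bdaafbaaaaefa')
  11 → (10, 'cfdbdaafbaaaaefa')
  12 → (14, 'daafbaaaaefa')
  13 → (12, 'dbdaafbaaaaefa')
  14 → (3, 'deffaaecfdbdaafbaaaaefa')
  15 → (9, 'ecfdbdaafbaaaaefa')
  16 → (23, 'efa')
  17 → (4, 'effaaecfdbdaafbaaaaefa')
  18 → (0, 'effdeffaaecfdbdaafbaaaaefa')
  19 → (24, 'fa')
  20 → (6, 'faaecfdbdaafbaaaaefa')
  21 → (17, 'fbaaaaefa')
  22 → (11, 'fdbdaafbaaaaefa')
  23 → (2, 'fdeffaaecfdbdaafbaaaaefa')
  24 → (5, 'ffaaecfdbdaafbaaaaefa')
  25 → (1, 'ffdeffaaecfdbdaafbaaaaefa')

SA = [25, 19, 20, 7, 21, 15, 8, 22, 16, 18, 13, 10, 14, 12, 3, 9, 23, 4, 0, 24, 6, 17, 11, 2, 5, 1]
[i] adj suffixes → lcp
  [1] 25/19 → 1 ('a')
  [2] 19/20 → 3 ('aaa')
  [3] 20/7 → 2 ('aa')
  [4] 7/21 → 3 ('aae')
  [5] 21/15 → 2 ('aa')
  [6] 15/8 → 1 ('a')
  [7] 8/22 → 2 ('ae')
  [8] 22/16 → 1 ('a')
  [9] 16/18 → 0 ('')
  [10] 18/13 → 1 ('b')
  [11] 13/10 → 0 ('')
  [12] 10/14 → 0 ('')
  [13] 14/12 → 1 ('d')
  [14] 12/3 → 1 ('d')
  [15] 3/9 → 0 ('')
  [16] 9/23 → 1 ('e')
  [17] 23/4 → 2 ('ef')
  [18] 4/0 → 3 ('eff')
  [19] 0/24 → 0 ('')
  [20] 24/6 → 2 ('fa')
  [21] 6/17 → 1 ('f')
  [22] 17/11 → 1 ('f')
  [23] 11/2 → 2 ('fd')
  [24] 2/5 → 1 ('f')
  [25] 5/1 → 2 ('ff')

[0, 1, 3, 2, 3, 2, 1, 2, 1, 0, 1, 0, 0, 1, 1, 0, 1, 2, 3, 0, 2, 1, 1, 2, 1, 2]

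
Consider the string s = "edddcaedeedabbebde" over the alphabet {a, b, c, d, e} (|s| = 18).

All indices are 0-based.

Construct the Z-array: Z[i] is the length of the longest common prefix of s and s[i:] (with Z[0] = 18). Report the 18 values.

[18, 0, 0, 0, 0, 0, 2, 0, 1, 2, 0, 0, 0, 0, 1, 0, 0, 1]

Z[0]=18
i=1: fresh scan; Z[1]=0
i=2: fresh scan; Z[2]=0
i=3: fresh scan; Z[3]=0
i=4: fresh scan; Z[4]=0
i=5: fresh scan; Z[5]=0
i=6: fresh scan; Z[6]=2 grow→box=[6,8)
i=7: min(r-i=1, Z[1]=0)=0; Z[7]=0
i=8: fresh scan; Z[8]=1 grow→box=[8,9)
i=9: fresh scan; Z[9]=2 grow→box=[9,11)
i=10: min(r-i=1, Z[1]=0)=0; Z[10]=0
i=11: fresh scan; Z[11]=0
i=12: fresh scan; Z[12]=0
i=13: fresh scan; Z[13]=0
i=14: fresh scan; Z[14]=1 grow→box=[14,15)
i=15: fresh scan; Z[15]=0
i=16: fresh scan; Z[16]=0
i=17: fresh scan; Z[17]=1 grow→box=[17,18)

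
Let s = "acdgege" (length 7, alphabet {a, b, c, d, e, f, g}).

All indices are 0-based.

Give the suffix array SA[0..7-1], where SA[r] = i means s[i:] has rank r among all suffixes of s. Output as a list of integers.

rank | idx | suffix
   0 |   0 | acdgege
   1 |   1 | cdgege
   2 |   2 | dgege
   3 |   6 | e
   4 |   4 | ege
   5 |   5 | ge
   6 |   3 | gege

[0, 1, 2, 6, 4, 5, 3]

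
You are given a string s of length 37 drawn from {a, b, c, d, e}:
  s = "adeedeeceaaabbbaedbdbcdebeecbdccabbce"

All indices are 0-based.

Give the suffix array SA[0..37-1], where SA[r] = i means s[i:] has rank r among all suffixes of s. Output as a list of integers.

rank | idx | suffix
   0 |   9 | aaabbbaedbdbcdebeecbdccabbce
   1 |  10 | aabbbaedbdbcdebeecbdccabbce
   2 |  11 | abbbaedbdbcdebeecbdccabbce
   3 |  32 | abbce
   4 |   0 | adeedeeceaaabbbaedbdbcdebeecbdccabbce
   5 |  15 | aedbdbcdebeecbdccabbce
   6 |  14 | baedbdbcdebeecbdccabbce
   7 |  13 | bbaedbdbcdebeecbdccabbce
   8 |  12 | bbbaedbdbcdebeecbdccabbce
   9 |  33 | bbce
  10 |  20 | bcdebeecbdccabbce
  11 |  34 | bce
  12 |  18 | bdbcdebeecbdccabbce
  13 |  28 | bdccabbce
  14 |  24 | beecbdccabbce
  15 |  31 | cabbce
  16 |  27 | cbdccabbce
  17 |  30 | ccabbce
  18 |  21 | cdebeecbdccabbce
  19 |  35 | ce
  20 |   7 | ceaaabbbaedbdbcdebeecbdccabbce
  21 |  19 | dbcdebeecbdccabbce
  22 |  17 | dbdbcdebeecbdccabbce
  23 |  29 | dccabbce
  24 |  22 | debeecbdccabbce
  25 |   4 | deeceaaabbbaedbdbcdebeecbdccabbce
  26 |   1 | deedeeceaaabbbaedbdbcdebeecbdccabbce
  27 |  36 | e
  28 |   8 | eaaabbbaedbdbcdebeecbdccabbce
  29 |  23 | ebeecbdccabbce
  30 |  26 | ecbdccabbce
  31 |   6 | eceaaabbbaedbdbcdebeecbdccabbce
  32 |  16 | edbdbcdebeecbdccabbce
  33 |   3 | edeeceaaabbbaedbdbcdebeecbdccabbce
  34 |  25 | eecbdccabbce
  35 |   5 | eeceaaabbbaedbdbcdebeecbdccabbce
  36 |   2 | eedeeceaaabbbaedbdbcdebeecbdccabbce

[9, 10, 11, 32, 0, 15, 14, 13, 12, 33, 20, 34, 18, 28, 24, 31, 27, 30, 21, 35, 7, 19, 17, 29, 22, 4, 1, 36, 8, 23, 26, 6, 16, 3, 25, 5, 2]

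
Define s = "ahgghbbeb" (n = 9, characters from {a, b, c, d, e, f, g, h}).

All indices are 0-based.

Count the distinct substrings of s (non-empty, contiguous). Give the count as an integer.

41

rank→(start, suffix):
  0 → (0, 'ahgghbbeb')
  1 → (8, 'b')
  2 → (5, 'bbeb')
  3 → (6, 'beb')
  4 → (7, 'eb')
  5 → (2, 'gghbbeb')
  6 → (3, 'ghbbeb')
  7 → (4, 'hbbeb')
  8 → (1, 'hgghbbeb')

SA = [0, 8, 5, 6, 7, 2, 3, 4, 1]
rank  pair      lcp
   1  s[0:],s[8:]  0  ''
   2  s[8:],s[5:]  1  'b'
   3  s[5:],s[6:]  1  'b'
   4  s[6:],s[7:]  0  ''
   5  s[7:],s[2:]  0  ''
   6  s[2:],s[3:]  1  'g'
   7  s[3:],s[4:]  0  ''
   8  s[4:],s[1:]  1  'h'

n(n+1)/2 = 9·10/2 = 45
Σ LCP = 0 + 0 + 1 + 1 + 0 + 0 + 1 + 0 + 1 = 4
distinct = 45 − 4 = 41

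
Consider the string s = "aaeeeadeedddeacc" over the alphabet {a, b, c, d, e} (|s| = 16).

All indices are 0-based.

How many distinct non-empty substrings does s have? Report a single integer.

119

rank→(start, suffix):
  0 → (0, 'aaeeeadeedddeacc')
  1 → (13, 'acc')
  2 → (5, 'adeedddeacc')
  3 → (1, 'aeeeadeedddeacc')
  4 → (15, 'c')
  5 → (14, 'cc')
  6 → (9, 'dddeacc')
  7 → (10, 'ddeacc')
  8 → (11, 'deacc')
  9 → (6, 'deedddeacc')
  10 → (12, 'eacc')
  11 → (4, 'eadeedddeacc')
  12 → (8, 'edddeacc')
  13 → (3, 'eeadeedddeacc')
  14 → (7, 'eedddeacc')
  15 → (2, 'eeeadeedddeacc')

SA = [0, 13, 5, 1, 15, 14, 9, 10, 11, 6, 12, 4, 8, 3, 7, 2]
rank  pair      lcp
   1  s[0:],s[13:]  1  'a'
   2  s[13:],s[5:]  1  'a'
   3  s[5:],s[1:]  1  'a'
   4  s[1:],s[15:]  0  ''
   5  s[15:],s[14:]  1  'c'
   6  s[14:],s[9:]  0  ''
   7  s[9:],s[10:]  2  'dd'
   8  s[10:],s[11:]  1  'd'
   9  s[11:],s[6:]  2  'de'
  10  s[6:],s[12:]  0  ''
  11  s[12:],s[4:]  2  'ea'
  12  s[4:],s[8:]  1  'e'
  13  s[8:],s[3:]  1  'e'
  14  s[3:],s[7:]  2  'ee'
  15  s[7:],s[2:]  2  'ee'

n(n+1)/2 = 16·17/2 = 136
Σ LCP = 0 + 1 + 1 + 1 + 0 + 1 + 0 + 2 + 1 + 2 + 0 + 2 + 1 + 1 + 2 + 2 = 17
distinct = 136 − 17 = 119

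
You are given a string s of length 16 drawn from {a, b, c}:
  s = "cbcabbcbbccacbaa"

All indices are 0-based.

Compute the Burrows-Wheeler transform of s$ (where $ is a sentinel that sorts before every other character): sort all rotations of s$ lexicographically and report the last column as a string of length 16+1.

aabcccaccbbbcab$b

rank  rotation           last
    0  $cbcabbcbbccacbaa  a
    1  a$cbcabbcbbccacba  a
    2  aa$cbcabbcbbccacb  b
    3  abbcbbccacbaa$cbc  c
    4  acbaa$cbcabbcbbcc  c
    5  baa$cbcabbcbbccac  c
    6  bbcbbccacbaa$cbca  a
    7  bbccacbaa$cbcabbc  c
    8  bcabbcbbccacbaa$c  c
    9  bcbbccacbaa$cbcab  b
   10  bccacbaa$cbcabbcb  b
   11  cabbcbbccacbaa$cb  b
   12  cacbaa$cbcabbcbbc  c
   13  cbaa$cbcabbcbbcca  a
   14  cbbccacbaa$cbcabb  b
   15  cbcabbcbbccacbaa$  $
   16  ccacbaa$cbcabbcbb  b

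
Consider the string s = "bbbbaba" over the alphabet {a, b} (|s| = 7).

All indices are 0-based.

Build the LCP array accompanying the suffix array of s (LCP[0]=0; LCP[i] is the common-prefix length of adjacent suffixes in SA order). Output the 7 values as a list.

rank | idx | suffix
   0 |   6 | a
   1 |   4 | aba
   2 |   5 | ba
   3 |   3 | baba
   4 |   2 | bbaba
   5 |   1 | bbbaba
   6 |   0 | bbbbaba

SA = [6, 4, 5, 3, 2, 1, 0]
[i] adj suffixes → lcp
  [1] 6/4 → 1 ('a')
  [2] 4/5 → 0 ('')
  [3] 5/3 → 2 ('ba')
  [4] 3/2 → 1 ('b')
  [5] 2/1 → 2 ('bb')
  [6] 1/0 → 3 ('bbb')

[0, 1, 0, 2, 1, 2, 3]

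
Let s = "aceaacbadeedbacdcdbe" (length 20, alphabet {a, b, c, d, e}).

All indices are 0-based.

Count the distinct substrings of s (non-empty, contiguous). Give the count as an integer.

190

sorted suffixes:
  #0 SA[0]=3  'aacbadeedbacdcdbe'
  #1 SA[1]=4  'acbadeedbacdcdbe'
  #2 SA[2]=13  'acdcdbe'
  #3 SA[3]=0  'aceaacbadeedbacdcdbe'
  #4 SA[4]=7  'adeedbacdcdbe'
  #5 SA[5]=12  'bacdcdbe'
  #6 SA[6]=6  'badeedbacdcdbe'
  #7 SA[7]=18  'be'
  #8 SA[8]=5  'cbadeedbacdcdbe'
  #9 SA[9]=16  'cdbe'
  #10 SA[10]=14  'cdcdbe'
  #11 SA[11]=1  'ceaacbadeedbacdcdbe'
  #12 SA[12]=11  'dbacdcdbe'
  #13 SA[13]=17  'dbe'
  #14 SA[14]=15  'dcdbe'
  #15 SA[15]=8  'deedbacdcdbe'
  #16 SA[16]=19  'e'
  #17 SA[17]=2  'eaacbadeedbacdcdbe'
  #18 SA[18]=10  'edbacdcdbe'
  #19 SA[19]=9  'eedbacdcdbe'

SA = [3, 4, 13, 0, 7, 12, 6, 18, 5, 16, 14, 1, 11, 17, 15, 8, 19, 2, 10, 9]
[i] adj suffixes → lcp
  [1] 3/4 → 1 ('a')
  [2] 4/13 → 2 ('ac')
  [3] 13/0 → 2 ('ac')
  [4] 0/7 → 1 ('a')
  [5] 7/12 → 0 ('')
  [6] 12/6 → 2 ('ba')
  [7] 6/18 → 1 ('b')
  [8] 18/5 → 0 ('')
  [9] 5/16 → 1 ('c')
  [10] 16/14 → 2 ('cd')
  [11] 14/1 → 1 ('c')
  [12] 1/11 → 0 ('')
  [13] 11/17 → 2 ('db')
  [14] 17/15 → 1 ('d')
  [15] 15/8 → 1 ('d')
  [16] 8/19 → 0 ('')
  [17] 19/2 → 1 ('e')
  [18] 2/10 → 1 ('e')
  [19] 10/9 → 1 ('e')

n(n+1)/2 = 20·21/2 = 210
Σ LCP = 0 + 1 + 2 + 2 + 1 + 0 + 2 + 1 + 0 + 1 + 2 + 1 + 0 + 2 + 1 + 1 + 0 + 1 + 1 + 1 = 20
distinct = 210 − 20 = 190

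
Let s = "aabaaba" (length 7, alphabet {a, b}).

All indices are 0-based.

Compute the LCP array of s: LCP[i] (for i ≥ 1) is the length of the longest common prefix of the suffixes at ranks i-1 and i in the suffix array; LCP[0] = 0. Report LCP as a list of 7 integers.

[0, 1, 4, 1, 3, 0, 2]

rank | idx | suffix
   0 |   6 | a
   1 |   3 | aaba
   2 |   0 | aabaaba
   3 |   4 | aba
   4 |   1 | abaaba
   5 |   5 | ba
   6 |   2 | baaba

SA = [6, 3, 0, 4, 1, 5, 2]
i: (SA[i-1],SA[i]) lcp shared
  1: (6,3) 1 'a'
  2: (3,0) 4 'aaba'
  3: (0,4) 1 'a'
  4: (4,1) 3 'aba'
  5: (1,5) 0 ''
  6: (5,2) 2 'ba'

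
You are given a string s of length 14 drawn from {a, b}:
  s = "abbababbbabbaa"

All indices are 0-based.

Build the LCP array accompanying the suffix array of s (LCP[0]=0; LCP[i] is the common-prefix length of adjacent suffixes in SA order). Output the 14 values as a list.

[0, 1, 1, 2, 4, 3, 0, 2, 3, 4, 1, 3, 4, 2]

rank | idx | suffix
   0 |  13 | a
   1 |  12 | aa
   2 |   3 | ababbbabbaa
   3 |   9 | abbaa
   4 |   0 | abbababbbabbaa
   5 |   5 | abbbabbaa
   6 |  11 | baa
   7 |   2 | bababbbabbaa
   8 |   8 | babbaa
   9 |   4 | babbbabbaa
  10 |  10 | bbaa
  11 |   1 | bbababbbabbaa
  12 |   7 | bbabbaa
  13 |   6 | bbbabbaa

SA = [13, 12, 3, 9, 0, 5, 11, 2, 8, 4, 10, 1, 7, 6]
i: (SA[i-1],SA[i]) lcp shared
  1: (13,12) 1 'a'
  2: (12,3) 1 'a'
  3: (3,9) 2 'ab'
  4: (9,0) 4 'abba'
  5: (0,5) 3 'abb'
  6: (5,11) 0 ''
  7: (11,2) 2 'ba'
  8: (2,8) 3 'bab'
  9: (8,4) 4 'babb'
  10: (4,10) 1 'b'
  11: (10,1) 3 'bba'
  12: (1,7) 4 'bbab'
  13: (7,6) 2 'bb'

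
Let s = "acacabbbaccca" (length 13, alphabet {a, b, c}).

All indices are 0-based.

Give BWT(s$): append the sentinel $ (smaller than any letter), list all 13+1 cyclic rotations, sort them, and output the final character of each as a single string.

rank  rotation        last
    0  $acacabbbaccca  a
    1  a$acacabbbaccc  c
    2  abbbaccca$acac  c
    3  acabbbaccca$ac  c
    4  acacabbbaccca$  $
    5  accca$acacabbb  b
    6  baccca$acacabb  b
    7  bbaccca$acacab  b
    8  bbbaccca$acaca  a
    9  ca$acacabbbacc  c
   10  cabbbaccca$aca  a
   11  cacabbbaccca$a  a
   12  cca$acacabbbac  c
   13  ccca$acacabbba  a

accc$bbbacaaca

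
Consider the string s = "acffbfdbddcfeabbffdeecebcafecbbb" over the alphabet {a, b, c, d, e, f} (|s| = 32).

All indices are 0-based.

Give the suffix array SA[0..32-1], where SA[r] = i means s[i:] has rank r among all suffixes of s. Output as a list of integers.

[13, 0, 25, 31, 30, 29, 14, 23, 7, 4, 15, 24, 28, 21, 10, 1, 6, 9, 8, 18, 12, 22, 27, 20, 19, 3, 5, 17, 11, 26, 2, 16]

sorted suffixes:
  #0 SA[0]=13  'abbffdeecebcafecbbb'
  #1 SA[1]=0  'acffbfdbddcfeabbffdeecebcafecbbb'
  #2 SA[2]=25  'afecbbb'
  #3 SA[3]=31  'b'
  #4 SA[4]=30  'bb'
  #5 SA[5]=29  'bbb'
  #6 SA[6]=14  'bbffdeecebcafecbbb'
  #7 SA[7]=23  'bcafecbbb'
  #8 SA[8]=7  'bddcfeabbffdeecebcafecbbb'
  #9 SA[9]=4  'bfdbddcfeabbffdeecebcafecbbb'
  #10 SA[10]=15  'bffdeecebcafecbbb'
  #11 SA[11]=24  'cafecbbb'
  #12 SA[12]=28  'cbbb'
  #13 SA[13]=21  'cebcafecbbb'
  #14 SA[14]=10  'cfeabbffdeecebcafecbbb'
  #15 SA[15]=1  'cffbfdbddcfeabbffdeecebcafecbbb'
  #16 SA[16]=6  'dbddcfeabbffdeecebcafecbbb'
  #17 SA[17]=9  'dcfeabbffdeecebcafecbbb'
  #18 SA[18]=8  'ddcfeabbffdeecebcafecbbb'
  #19 SA[19]=18  'deecebcafecbbb'
  #20 SA[20]=12  'eabbffdeecebcafecbbb'
  #21 SA[21]=22  'ebcafecbbb'
  #22 SA[22]=27  'ecbbb'
  #23 SA[23]=20  'ecebcafecbbb'
  #24 SA[24]=19  'eecebcafecbbb'
  #25 SA[25]=3  'fbfdbddcfeabbffdeecebcafecbbb'
  #26 SA[26]=5  'fdbddcfeabbffdeecebcafecbbb'
  #27 SA[27]=17  'fdeecebcafecbbb'
  #28 SA[28]=11  'feabbffdeecebcafecbbb'
  #29 SA[29]=26  'fecbbb'
  #30 SA[30]=2  'ffbfdbddcfeabbffdeecebcafecbbb'
  #31 SA[31]=16  'ffdeecebcafecbbb'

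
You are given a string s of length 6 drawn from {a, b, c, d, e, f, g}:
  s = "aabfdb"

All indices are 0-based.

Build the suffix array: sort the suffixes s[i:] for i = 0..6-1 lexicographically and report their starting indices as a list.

[0, 1, 5, 2, 4, 3]

rank | idx | suffix
   0 |   0 | aabfdb
   1 |   1 | abfdb
   2 |   5 | b
   3 |   2 | bfdb
   4 |   4 | db
   5 |   3 | fdb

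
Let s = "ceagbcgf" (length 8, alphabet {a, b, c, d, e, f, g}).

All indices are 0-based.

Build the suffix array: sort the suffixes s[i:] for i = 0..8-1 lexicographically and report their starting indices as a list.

[2, 4, 0, 5, 1, 7, 3, 6]

rank→(start, suffix):
  0 → (2, 'agbcgf')
  1 → (4, 'bcgf')
  2 → (0, 'ceagbcgf')
  3 → (5, 'cgf')
  4 → (1, 'eagbcgf')
  5 → (7, 'f')
  6 → (3, 'gbcgf')
  7 → (6, 'gf')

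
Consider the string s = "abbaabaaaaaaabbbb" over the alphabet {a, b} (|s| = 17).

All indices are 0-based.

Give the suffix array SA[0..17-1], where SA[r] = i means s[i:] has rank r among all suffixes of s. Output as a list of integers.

[6, 7, 8, 9, 10, 3, 11, 4, 0, 12, 16, 5, 2, 15, 1, 14, 13]

rank→(start, suffix):
  0 → (6, 'aaaaaaabbbb')
  1 → (7, 'aaaaaabbbb')
  2 → (8, 'aaaaabbbb')
  3 → (9, 'aaaabbbb')
  4 → (10, 'aaabbbb')
  5 → (3, 'aabaaaaaaabbbb')
  6 → (11, 'aabbbb')
  7 → (4, 'abaaaaaaabbbb')
  8 → (0, 'abbaabaaaaaaabbbb')
  9 → (12, 'abbbb')
  10 → (16, 'b')
  11 → (5, 'baaaaaaabbbb')
  12 → (2, 'baabaaaaaaabbbb')
  13 → (15, 'bb')
  14 → (1, 'bbaabaaaaaaabbbb')
  15 → (14, 'bbb')
  16 → (13, 'bbbb')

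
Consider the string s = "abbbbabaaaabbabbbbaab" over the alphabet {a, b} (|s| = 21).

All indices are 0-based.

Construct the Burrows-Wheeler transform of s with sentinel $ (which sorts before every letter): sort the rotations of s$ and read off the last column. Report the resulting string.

bbabaabab$aabbbbbabbaa

rank  rotation                last
    0  $abbbbabaaaabbabbbbaab  b
    1  aaaabbabbbbaab$abbbbab  b
    2  aaabbabbbbaab$abbbbaba  a
    3  aab$abbbbabaaaabbabbbb  b
    4  aabbabbbbaab$abbbbabaa  a
    5  ab$abbbbabaaaabbabbbba  a
    6  abaaaabbabbbbaab$abbbb  b
    7  abbabbbbaab$abbbbabaaa  a
    8  abbbbaab$abbbbabaaaabb  b
    9  abbbbabaaaabbabbbbaab$  $
   10  b$abbbbabaaaabbabbbbaa  a
   11  baaaabbabbbbaab$abbbba  a
   12  baab$abbbbabaaaabbabbb  b
   13  babaaaabbabbbbaab$abbb  b
   14  babbbbaab$abbbbabaaaab  b
   15  bbaab$abbbbabaaaabbabb  b
   16  bbabaaaabbabbbbaab$abb  b
   17  bbabbbbaab$abbbbabaaaa  a
   18  bbbaab$abbbbabaaaabbab  b
   19  bbbabaaaabbabbbbaab$ab  b
   20  bbbbaab$abbbbabaaaabba  a
   21  bbbbabaaaabbabbbbaab$a  a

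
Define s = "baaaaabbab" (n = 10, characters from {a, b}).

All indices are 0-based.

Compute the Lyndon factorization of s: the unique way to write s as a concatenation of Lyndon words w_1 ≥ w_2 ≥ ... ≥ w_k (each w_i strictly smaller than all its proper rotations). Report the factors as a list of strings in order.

["b", "aaaaabbab"]

emit factor 1: 'b' (i=0, period=1)
emit factor 2: 'aaaaabbab' (i=1, period=9)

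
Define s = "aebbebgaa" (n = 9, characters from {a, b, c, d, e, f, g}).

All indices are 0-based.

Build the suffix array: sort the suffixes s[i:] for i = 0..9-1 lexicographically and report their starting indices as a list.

rank→(start, suffix):
  0 → (8, 'a')
  1 → (7, 'aa')
  2 → (0, 'aebbebgaa')
  3 → (2, 'bbebgaa')
  4 → (3, 'bebgaa')
  5 → (5, 'bgaa')
  6 → (1, 'ebbebgaa')
  7 → (4, 'ebgaa')
  8 → (6, 'gaa')

[8, 7, 0, 2, 3, 5, 1, 4, 6]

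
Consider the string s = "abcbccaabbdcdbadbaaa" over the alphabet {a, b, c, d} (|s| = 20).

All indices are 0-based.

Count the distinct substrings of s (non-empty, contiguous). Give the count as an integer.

rank→(start, suffix):
  0 → (19, 'a')
  1 → (18, 'aa')
  2 → (17, 'aaa')
  3 → (6, 'aabbdcdbadbaaa')
  4 → (7, 'abbdcdbadbaaa')
  5 → (0, 'abcbccaabbdcdbadbaaa')
  6 → (14, 'adbaaa')
  7 → (16, 'baaa')
  8 → (13, 'badbaaa')
  9 → (8, 'bbdcdbadbaaa')
  10 → (1, 'bcbccaabbdcdbadbaaa')
  11 → (3, 'bccaabbdcdbadbaaa')
  12 → (9, 'bdcdbadbaaa')
  13 → (5, 'caabbdcdbadbaaa')
  14 → (2, 'cbccaabbdcdbadbaaa')
  15 → (4, 'ccaabbdcdbadbaaa')
  16 → (11, 'cdbadbaaa')
  17 → (15, 'dbaaa')
  18 → (12, 'dbadbaaa')
  19 → (10, 'dcdbadbaaa')

SA = [19, 18, 17, 6, 7, 0, 14, 16, 13, 8, 1, 3, 9, 5, 2, 4, 11, 15, 12, 10]
[i] adj suffixes → lcp
  [1] 19/18 → 1 ('a')
  [2] 18/17 → 2 ('aa')
  [3] 17/6 → 2 ('aa')
  [4] 6/7 → 1 ('a')
  [5] 7/0 → 2 ('ab')
  [6] 0/14 → 1 ('a')
  [7] 14/16 → 0 ('')
  [8] 16/13 → 2 ('ba')
  [9] 13/8 → 1 ('b')
  [10] 8/1 → 1 ('b')
  [11] 1/3 → 2 ('bc')
  [12] 3/9 → 1 ('b')
  [13] 9/5 → 0 ('')
  [14] 5/2 → 1 ('c')
  [15] 2/4 → 1 ('c')
  [16] 4/11 → 1 ('c')
  [17] 11/15 → 0 ('')
  [18] 15/12 → 3 ('dba')
  [19] 12/10 → 1 ('d')

n(n+1)/2 = 20·21/2 = 210
Σ LCP = 0 + 1 + 2 + 2 + 1 + 2 + 1 + 0 + 2 + 1 + 1 + 2 + 1 + 0 + 1 + 1 + 1 + 0 + 3 + 1 = 23
distinct = 210 − 23 = 187

187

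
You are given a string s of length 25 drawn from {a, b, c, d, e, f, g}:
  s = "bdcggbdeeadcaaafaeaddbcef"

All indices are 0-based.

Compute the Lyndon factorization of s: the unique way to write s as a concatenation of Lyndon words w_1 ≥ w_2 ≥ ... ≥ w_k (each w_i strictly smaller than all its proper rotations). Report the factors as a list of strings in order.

["bdcggbdee", "adc", "aaafaeaddbcef"]

emit factor 1: 'bdcggbdee' (i=0, period=9)
emit factor 2: 'adc' (i=9, period=3)
emit factor 3: 'aaafaeaddbcef' (i=12, period=13)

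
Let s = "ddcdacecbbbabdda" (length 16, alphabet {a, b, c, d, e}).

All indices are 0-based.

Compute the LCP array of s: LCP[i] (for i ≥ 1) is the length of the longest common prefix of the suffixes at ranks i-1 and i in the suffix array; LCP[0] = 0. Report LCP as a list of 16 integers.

[0, 1, 1, 0, 1, 2, 1, 0, 1, 1, 0, 2, 1, 1, 2, 0]

rank | idx | suffix
   0 |  15 | a
   1 |  11 | abdda
   2 |   4 | acecbbbabdda
   3 |  10 | babdda
   4 |   9 | bbabdda
   5 |   8 | bbbabdda
   6 |  12 | bdda
   7 |   7 | cbbbabdda
   8 |   2 | cdacecbbbabdda
   9 |   5 | cecbbbabdda
  10 |  14 | da
  11 |   3 | dacecbbbabdda
  12 |   1 | dcdacecbbbabdda
  13 |  13 | dda
  14 |   0 | ddcdacecbbbabdda
  15 |   6 | ecbbbabdda

SA = [15, 11, 4, 10, 9, 8, 12, 7, 2, 5, 14, 3, 1, 13, 0, 6]
rank  pair      lcp
   1  s[15:],s[11:]  1  'a'
   2  s[11:],s[4:]  1  'a'
   3  s[4:],s[10:]  0  ''
   4  s[10:],s[9:]  1  'b'
   5  s[9:],s[8:]  2  'bb'
   6  s[8:],s[12:]  1  'b'
   7  s[12:],s[7:]  0  ''
   8  s[7:],s[2:]  1  'c'
   9  s[2:],s[5:]  1  'c'
  10  s[5:],s[14:]  0  ''
  11  s[14:],s[3:]  2  'da'
  12  s[3:],s[1:]  1  'd'
  13  s[1:],s[13:]  1  'd'
  14  s[13:],s[0:]  2  'dd'
  15  s[0:],s[6:]  0  ''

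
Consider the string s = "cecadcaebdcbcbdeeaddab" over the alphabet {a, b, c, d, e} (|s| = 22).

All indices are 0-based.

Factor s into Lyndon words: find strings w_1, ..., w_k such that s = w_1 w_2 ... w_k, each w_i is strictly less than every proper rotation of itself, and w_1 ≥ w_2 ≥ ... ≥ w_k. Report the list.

emit factor 1: 'ce' (i=0, period=2)
emit factor 2: 'c' (i=2, period=1)
emit factor 3: 'adcaebdcbcbdeeadd' (i=3, period=17)
emit factor 4: 'ab' (i=20, period=2)

["ce", "c", "adcaebdcbcbdeeadd", "ab"]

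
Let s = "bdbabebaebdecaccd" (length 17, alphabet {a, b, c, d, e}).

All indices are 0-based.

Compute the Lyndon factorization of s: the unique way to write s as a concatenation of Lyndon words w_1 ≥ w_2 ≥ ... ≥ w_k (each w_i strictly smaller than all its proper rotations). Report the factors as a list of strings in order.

emit factor 1: 'bd' (i=0, period=2)
emit factor 2: 'b' (i=2, period=1)
emit factor 3: 'abebaebdecaccd' (i=3, period=14)

["bd", "b", "abebaebdecaccd"]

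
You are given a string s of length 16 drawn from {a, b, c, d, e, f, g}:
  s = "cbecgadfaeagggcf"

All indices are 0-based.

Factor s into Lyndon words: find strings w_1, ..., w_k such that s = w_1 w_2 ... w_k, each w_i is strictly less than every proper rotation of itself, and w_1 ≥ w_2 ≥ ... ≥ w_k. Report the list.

["c", "becg", "adfaeagggcf"]

emit factor 1: 'c' (i=0, period=1)
emit factor 2: 'becg' (i=1, period=4)
emit factor 3: 'adfaeagggcf' (i=5, period=11)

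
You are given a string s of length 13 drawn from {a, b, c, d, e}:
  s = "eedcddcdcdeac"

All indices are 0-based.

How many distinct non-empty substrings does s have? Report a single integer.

sorted suffixes:
  #0 SA[0]=11  'ac'
  #1 SA[1]=12  'c'
  #2 SA[2]=6  'cdcdeac'
  #3 SA[3]=3  'cddcdcdeac'
  #4 SA[4]=8  'cdeac'
  #5 SA[5]=5  'dcdcdeac'
  #6 SA[6]=2  'dcddcdcdeac'
  #7 SA[7]=7  'dcdeac'
  #8 SA[8]=4  'ddcdcdeac'
  #9 SA[9]=9  'deac'
  #10 SA[10]=10  'eac'
  #11 SA[11]=1  'edcddcdcdeac'
  #12 SA[12]=0  'eedcddcdcdeac'

SA = [11, 12, 6, 3, 8, 5, 2, 7, 4, 9, 10, 1, 0]
[i] adj suffixes → lcp
  [1] 11/12 → 0 ('')
  [2] 12/6 → 1 ('c')
  [3] 6/3 → 2 ('cd')
  [4] 3/8 → 2 ('cd')
  [5] 8/5 → 0 ('')
  [6] 5/2 → 3 ('dcd')
  [7] 2/7 → 3 ('dcd')
  [8] 7/4 → 1 ('d')
  [9] 4/9 → 1 ('d')
  [10] 9/10 → 0 ('')
  [11] 10/1 → 1 ('e')
  [12] 1/0 → 1 ('e')

n(n+1)/2 = 13·14/2 = 91
Σ LCP = 0 + 0 + 1 + 2 + 2 + 0 + 3 + 3 + 1 + 1 + 0 + 1 + 1 = 15
distinct = 91 − 15 = 76

76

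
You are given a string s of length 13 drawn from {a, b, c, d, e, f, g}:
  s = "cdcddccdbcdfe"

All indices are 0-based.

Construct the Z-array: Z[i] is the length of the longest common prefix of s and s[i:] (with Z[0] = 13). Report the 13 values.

Z[0]=13
i=1: outside box; Z[1]=0
i=2: outside box; Z[2]=2 grow→box=[2,4)
i=3: min(r-i=1, Z[1]=0)=0; Z[3]=0
i=4: outside box; Z[4]=0
i=5: outside box; Z[5]=1 grow→box=[5,6)
i=6: outside box; Z[6]=2 grow→box=[6,8)
i=7: min(r-i=1, Z[1]=0)=0; Z[7]=0
i=8: outside box; Z[8]=0
i=9: outside box; Z[9]=2 grow→box=[9,11)
i=10: min(r-i=1, Z[1]=0)=0; Z[10]=0
i=11: outside box; Z[11]=0
i=12: outside box; Z[12]=0

[13, 0, 2, 0, 0, 1, 2, 0, 0, 2, 0, 0, 0]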